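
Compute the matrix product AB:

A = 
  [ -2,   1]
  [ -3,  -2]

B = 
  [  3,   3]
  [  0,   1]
A is 2×2 and B is 2×2, so AB is 2×2. Each entry is (row of A)·(column of B):
AB[1,1] = (-2)(3) + (1)(0) = -6
AB[1,2] = (-2)(3) + (1)(1) = -5
AB[2,1] = (-3)(3) + (-2)(0) = -9
AB[2,2] = (-3)(3) + (-2)(1) = -11

AB = 
  [ -6,  -5]
  [ -9, -11]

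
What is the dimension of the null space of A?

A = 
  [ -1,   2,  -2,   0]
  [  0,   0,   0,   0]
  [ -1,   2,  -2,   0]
nullity(A) = 3

Row reduce:
R3 → R3 - (1)·R1
REF = 
  [ -1,   2,  -2,   0]
  [  0,   0,   0,   0]
  [  0,   0,   0,   0]
Pivot columns: 1 → 1 pivot.
rank(A) = 1, so nullity(A) = 4 - 1 = 3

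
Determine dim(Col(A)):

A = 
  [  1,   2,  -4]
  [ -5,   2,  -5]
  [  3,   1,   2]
dim(Col(A)) = 3

Row reduce:
R2 → R2 + (5)·R1
R3 → R3 - (3)·R1
R3 → R3 + (5/12)·R2
REF = 
  [    1,     2,    -4]
  [    0,    12,   -25]
  [    0,     0, 43/12]
Pivot columns: 1, 2, 3 → 3 pivots.
dim(Col(A)) = number of pivot columns = 3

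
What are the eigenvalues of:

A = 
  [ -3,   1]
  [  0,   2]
λ = 2, -3

tr(A) = -1, det(A) = -6
Characteristic polynomial: λ² - tr(A)λ + det(A) = λ² + λ - 6
λ² + λ - 6 = (λ + 3)(λ - 2)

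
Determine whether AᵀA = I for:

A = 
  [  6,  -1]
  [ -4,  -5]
No

AᵀA = 
  [ 52,  14]
  [ 14,  26]
≠ I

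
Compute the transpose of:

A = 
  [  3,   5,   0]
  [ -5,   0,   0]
Aᵀ = 
  [  3,  -5]
  [  5,   0]
  [  0,   0]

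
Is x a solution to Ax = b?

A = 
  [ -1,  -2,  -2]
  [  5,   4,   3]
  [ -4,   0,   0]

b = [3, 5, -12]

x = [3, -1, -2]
Yes

Ax = [3, 5, -12] = b ✓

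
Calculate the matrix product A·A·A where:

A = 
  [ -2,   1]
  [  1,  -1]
A^3 = 
  [-13,   8]
  [  8,  -5]

A² = A·A:
A²[1,1] = (-2)(-2) + (1)(1) = 5
A²[1,2] = (-2)(1) + (1)(-1) = -3
A²[2,1] = (1)(-2) + (-1)(1) = -3
A²[2,2] = (1)(1) + (-1)(-1) = 2
A² = 
  [  5,  -3]
  [ -3,   2]

A^3 = A^2·A:
A^3[1,1] = (5)(-2) + (-3)(1) = -13
A^3[1,2] = (5)(1) + (-3)(-1) = 8
A^3[2,1] = (-3)(-2) + (2)(1) = 8
A^3[2,2] = (-3)(1) + (2)(-1) = -5
A^3 = 
  [-13,   8]
  [  8,  -5]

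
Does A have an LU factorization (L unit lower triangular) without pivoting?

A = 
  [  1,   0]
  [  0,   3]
Yes.
A[1,1] = 1 ≠ 0, so Gaussian elimination proceeds without a row swap: multiplier ℓ₂₁ = (0)/(1) = 0, and U[2,2] = 3 - (0)(0) = 3.
L = 
  [  1,   0]
  [  0,   1]
U = 
  [  1,   0]
  [  0,   3]
Check row 2 of LU: [(0)(1), (0)(0) + 3] = [0, 3] = row 2 of A ✓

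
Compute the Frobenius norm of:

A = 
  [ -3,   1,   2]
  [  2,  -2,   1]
||A||_F = 4.796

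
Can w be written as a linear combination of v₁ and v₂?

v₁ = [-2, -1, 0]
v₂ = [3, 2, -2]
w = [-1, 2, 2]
No

Form the augmented matrix and row-reduce:
[v₁|v₂|w] = 
  [ -2,   3,  -1]
  [ -1,   2,   2]
  [  0,  -2,   2]
R2 → R2 - (1/2)·R1
R3 → R3 + (4)·R2
REF = 
  [ -2,   3,  -1]
  [  0, 1/2, 5/2]
  [  0,   0,  12]

Row 3 reads [0 0 | 12], i.e. 0 = 12, so the system is inconsistent and w ∉ span{v₁, v₂}.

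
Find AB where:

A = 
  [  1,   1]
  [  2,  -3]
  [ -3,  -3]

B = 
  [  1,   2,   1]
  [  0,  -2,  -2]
AB = 
  [  1,   0,  -1]
  [  2,  10,   8]
  [ -3,   0,   3]

A is 3×2 and B is 2×3, so AB is 3×3. Each entry is (row of A)·(column of B):
AB[1,1] = (1)(1) + (1)(0) = 1
AB[1,2] = (1)(2) + (1)(-2) = 0
AB[1,3] = (1)(1) + (1)(-2) = -1
AB[2,1] = (2)(1) + (-3)(0) = 2
AB[2,2] = (2)(2) + (-3)(-2) = 10
AB[2,3] = (2)(1) + (-3)(-2) = 8
AB[3,1] = (-3)(1) + (-3)(0) = -3
AB[3,2] = (-3)(2) + (-3)(-2) = 0
AB[3,3] = (-3)(1) + (-3)(-2) = 3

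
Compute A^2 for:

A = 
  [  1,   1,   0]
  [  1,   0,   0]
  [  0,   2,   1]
A² = A·A:
A²[1,1] = (1)(1) + (1)(1) + (0)(0) = 2
A²[1,2] = (1)(1) + (1)(0) + (0)(2) = 1
A²[1,3] = (1)(0) + (1)(0) + (0)(1) = 0
A²[2,1] = (1)(1) + (0)(1) + (0)(0) = 1
A²[2,2] = (1)(1) + (0)(0) + (0)(2) = 1
A²[2,3] = (1)(0) + (0)(0) + (0)(1) = 0
A²[3,1] = (0)(1) + (2)(1) + (1)(0) = 2
A²[3,2] = (0)(1) + (2)(0) + (1)(2) = 2
A²[3,3] = (0)(0) + (2)(0) + (1)(1) = 1
A² = 
  [  2,   1,   0]
  [  1,   1,   0]
  [  2,   2,   1]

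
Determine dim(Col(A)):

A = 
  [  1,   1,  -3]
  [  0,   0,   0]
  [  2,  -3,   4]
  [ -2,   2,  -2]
Row reduce:
R3 → R3 - (2)·R1
R4 → R4 + (2)·R1
Swap R2 ↔ R3
R4 → R4 + (4/5)·R2
REF = 
  [  1,   1,  -3]
  [  0,  -5,  10]
  [  0,   0,   0]
  [  0,   0,   0]
Pivot columns: 1, 2 → 2 pivots.
dim(Col(A)) = number of pivot columns = 2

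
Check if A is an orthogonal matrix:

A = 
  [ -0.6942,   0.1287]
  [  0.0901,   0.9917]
No

AᵀA = 
  [  0.4900,   0]
  [  0,   1]
≠ I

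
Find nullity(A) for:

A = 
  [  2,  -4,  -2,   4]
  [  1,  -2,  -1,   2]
nullity(A) = 3

Row reduce:
R2 → R2 - (1/2)·R1
REF = 
  [  2,  -4,  -2,   4]
  [  0,   0,   0,   0]
Pivot columns: 1 → 1 pivot.
rank(A) = 1, so nullity(A) = 4 - 1 = 3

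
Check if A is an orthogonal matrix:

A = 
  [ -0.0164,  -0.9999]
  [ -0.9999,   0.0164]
Yes

AᵀA = 
  [  1.0001,   0]
  [  0,   1.0001]
≈ I (equal to I up to the 4-dp rounding of the entries)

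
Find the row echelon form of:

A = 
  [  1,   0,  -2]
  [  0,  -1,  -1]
Row operations:
No row operations needed (already in echelon form).

Resulting echelon form:
REF = 
  [  1,   0,  -2]
  [  0,  -1,  -1]

Rank = 2 (number of non-zero pivot rows).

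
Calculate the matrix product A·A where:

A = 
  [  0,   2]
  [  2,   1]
A² = A·A:
A²[1,1] = (0)(0) + (2)(2) = 4
A²[1,2] = (0)(2) + (2)(1) = 2
A²[2,1] = (2)(0) + (1)(2) = 2
A²[2,2] = (2)(2) + (1)(1) = 5
A² = 
  [  4,   2]
  [  2,   5]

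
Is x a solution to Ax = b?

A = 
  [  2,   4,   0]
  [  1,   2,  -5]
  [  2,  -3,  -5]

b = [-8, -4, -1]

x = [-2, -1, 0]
Yes

Ax = [-8, -4, -1] = b ✓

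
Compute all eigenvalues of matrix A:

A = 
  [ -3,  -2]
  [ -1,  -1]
tr(A) = -4, det(A) = 1
Characteristic polynomial: λ² - tr(A)λ + det(A) = λ² + 4λ + 1
λ² + 4λ + 1 = 0  ⇒  λ = (-4 ± √((4)² - 4·(1)))/2 = (-4 ± √(12))/2
  = -2 + √3,  -2 - √3

λ = -2 + √3, -2 - √3  (≈ -0.2679, -3.732)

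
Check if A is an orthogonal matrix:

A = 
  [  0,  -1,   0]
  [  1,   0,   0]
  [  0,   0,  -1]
Yes

AᵀA = 
  [  1,   0,   0]
  [  0,   1,   0]
  [  0,   0,   1]
= I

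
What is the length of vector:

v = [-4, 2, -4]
6

||v||₂ = √((-4)² + (2)² + (-4)²) = √36 = 6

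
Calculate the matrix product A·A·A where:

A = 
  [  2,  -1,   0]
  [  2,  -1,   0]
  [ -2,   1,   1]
A^3 = 
  [  2,  -1,   0]
  [  2,  -1,   0]
  [ -6,   3,   1]

A² = A·A:
A²[1,1] = (2)(2) + (-1)(2) + (0)(-2) = 2
A²[1,2] = (2)(-1) + (-1)(-1) + (0)(1) = -1
A²[1,3] = (2)(0) + (-1)(0) + (0)(1) = 0
A²[2,1] = (2)(2) + (-1)(2) + (0)(-2) = 2
A²[2,2] = (2)(-1) + (-1)(-1) + (0)(1) = -1
A²[2,3] = (2)(0) + (-1)(0) + (0)(1) = 0
A²[3,1] = (-2)(2) + (1)(2) + (1)(-2) = -4
A²[3,2] = (-2)(-1) + (1)(-1) + (1)(1) = 2
A²[3,3] = (-2)(0) + (1)(0) + (1)(1) = 1
A² = 
  [  2,  -1,   0]
  [  2,  -1,   0]
  [ -4,   2,   1]

A^3 = A^2·A:
A^3[1,1] = (2)(2) + (-1)(2) + (0)(-2) = 2
A^3[1,2] = (2)(-1) + (-1)(-1) + (0)(1) = -1
A^3[1,3] = (2)(0) + (-1)(0) + (0)(1) = 0
A^3[2,1] = (2)(2) + (-1)(2) + (0)(-2) = 2
A^3[2,2] = (2)(-1) + (-1)(-1) + (0)(1) = -1
A^3[2,3] = (2)(0) + (-1)(0) + (0)(1) = 0
A^3[3,1] = (-4)(2) + (2)(2) + (1)(-2) = -6
A^3[3,2] = (-4)(-1) + (2)(-1) + (1)(1) = 3
A^3[3,3] = (-4)(0) + (2)(0) + (1)(1) = 1
A^3 = 
  [  2,  -1,   0]
  [  2,  -1,   0]
  [ -6,   3,   1]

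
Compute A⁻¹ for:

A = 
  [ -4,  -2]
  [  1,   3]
det(A) = (-4)(3) - (-2)(1) = -10
For a 2×2 matrix, A⁻¹ = (1/det(A)) · [[d, -b], [-c, a]]
    = (-1/10) · [[3, 2], [-1, -4]]

A⁻¹ = 
  [-3/10,  -1/5]
  [ 1/10,   2/5]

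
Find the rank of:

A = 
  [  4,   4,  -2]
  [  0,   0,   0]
Row reduce:
(no row operations needed)
REF = 
  [  4,   4,  -2]
  [  0,   0,   0]
Pivot columns: 1 → 1 pivot.

rank(A) = 1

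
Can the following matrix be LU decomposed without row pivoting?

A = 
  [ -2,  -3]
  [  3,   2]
Yes.
A[1,1] = -2 ≠ 0, so Gaussian elimination proceeds without a row swap: multiplier ℓ₂₁ = (3)/(-2) = -3/2, and U[2,2] = 2 - (-3/2)(-3) = -5/2.
L = 
  [   1,    0]
  [-3/2,    1]
U = 
  [  -2,   -3]
  [   0, -5/2]
Check row 2 of LU: [(-3/2)(-2), (-3/2)(-3) + (-5/2)] = [3, 2] = row 2 of A ✓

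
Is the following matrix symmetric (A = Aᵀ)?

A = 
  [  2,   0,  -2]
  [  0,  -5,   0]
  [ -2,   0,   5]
Yes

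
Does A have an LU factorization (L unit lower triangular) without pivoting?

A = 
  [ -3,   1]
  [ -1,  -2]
Yes.
A[1,1] = -3 ≠ 0, so Gaussian elimination proceeds without a row swap: multiplier ℓ₂₁ = (-1)/(-3) = 1/3, and U[2,2] = -2 - (1/3)(1) = -7/3.
L = 
  [  1,   0]
  [1/3,   1]
U = 
  [  -3,    1]
  [   0, -7/3]
Check row 2 of LU: [(1/3)(-3), (1/3)(1) + (-7/3)] = [-1, -2] = row 2 of A ✓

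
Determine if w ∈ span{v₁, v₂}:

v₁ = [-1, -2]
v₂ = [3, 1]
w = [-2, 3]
Yes

Form the augmented matrix and row-reduce:
[v₁|v₂|w] = 
  [ -1,   3,  -2]
  [ -2,   1,   3]
R2 → R2 - (2)·R1
REF = 
  [ -1,   3,  -2]
  [  0,  -5,   7]

No row of the form [0 0 | nonzero], so the system is consistent. Back-substitution gives c₁ = -11/5, c₂ = -7/5: w = (-11/5)·v₁ + (-7/5)·v₂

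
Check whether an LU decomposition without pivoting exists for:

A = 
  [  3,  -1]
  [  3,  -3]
Yes.
A[1,1] = 3 ≠ 0, so Gaussian elimination proceeds without a row swap: multiplier ℓ₂₁ = (3)/(3) = 1, and U[2,2] = -3 - (1)(-1) = -2.
L = 
  [  1,   0]
  [  1,   1]
U = 
  [  3,  -1]
  [  0,  -2]
Check row 2 of LU: [(1)(3), (1)(-1) + (-2)] = [3, -3] = row 2 of A ✓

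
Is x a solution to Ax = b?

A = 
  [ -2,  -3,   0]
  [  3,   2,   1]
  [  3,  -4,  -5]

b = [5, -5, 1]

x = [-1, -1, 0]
Yes

Ax = [5, -5, 1] = b ✓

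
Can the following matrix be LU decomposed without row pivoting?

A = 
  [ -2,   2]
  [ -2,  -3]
Yes.
A[1,1] = -2 ≠ 0, so Gaussian elimination proceeds without a row swap: multiplier ℓ₂₁ = (-2)/(-2) = 1, and U[2,2] = -3 - (1)(2) = -5.
L = 
  [  1,   0]
  [  1,   1]
U = 
  [ -2,   2]
  [  0,  -5]
Check row 2 of LU: [(1)(-2), (1)(2) + (-5)] = [-2, -3] = row 2 of A ✓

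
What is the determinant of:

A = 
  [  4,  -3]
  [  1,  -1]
-1

For a 2×2 matrix, det = ad - bc = (4)(-1) - (-3)(1) = -1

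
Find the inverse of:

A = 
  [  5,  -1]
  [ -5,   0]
det(A) = (5)(0) - (-1)(-5) = -5
For a 2×2 matrix, A⁻¹ = (1/det(A)) · [[d, -b], [-c, a]]
    = (-1/5) · [[0, 1], [5, 5]]

A⁻¹ = 
  [   0, -1/5]
  [  -1,   -1]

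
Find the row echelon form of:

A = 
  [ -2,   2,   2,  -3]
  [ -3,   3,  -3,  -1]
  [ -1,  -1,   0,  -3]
Row operations:
R2 → R2 - (3/2)·R1
R3 → R3 - (1/2)·R1
Swap R2 ↔ R3

Resulting echelon form:
REF = 
  [  -2,    2,    2,   -3]
  [   0,   -2,   -1, -3/2]
  [   0,    0,   -6,  7/2]

Rank = 3 (number of non-zero pivot rows).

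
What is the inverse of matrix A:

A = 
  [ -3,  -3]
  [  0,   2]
det(A) = (-3)(2) - (-3)(0) = -6
For a 2×2 matrix, A⁻¹ = (1/det(A)) · [[d, -b], [-c, a]]
    = (-1/6) · [[2, 3], [0, -3]]

A⁻¹ = 
  [-1/3, -1/2]
  [   0,  1/2]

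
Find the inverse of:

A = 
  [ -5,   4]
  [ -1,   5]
det(A) = (-5)(5) - (4)(-1) = -21
For a 2×2 matrix, A⁻¹ = (1/det(A)) · [[d, -b], [-c, a]]
    = (-1/21) · [[5, -4], [1, -5]]

A⁻¹ = 
  [-5/21,  4/21]
  [-1/21,  5/21]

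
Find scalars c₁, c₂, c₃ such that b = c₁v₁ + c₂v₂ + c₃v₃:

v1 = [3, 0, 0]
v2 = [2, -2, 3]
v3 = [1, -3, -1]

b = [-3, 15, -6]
c1 = 2, c2 = -3, c3 = -3

b = 2·v1 + -3·v2 + -3·v3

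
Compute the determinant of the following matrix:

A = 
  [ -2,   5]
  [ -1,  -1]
For a 2×2 matrix, det = ad - bc = (-2)(-1) - (5)(-1) = 7

det(A) = 7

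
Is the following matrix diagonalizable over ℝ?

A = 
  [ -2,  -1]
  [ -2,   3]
Yes

tr(A) = 1, det(A) = -8
Characteristic polynomial: λ² - tr(A)λ + det(A) = λ² - λ - 8
λ² - λ - 8 = 0  ⇒  λ = (1 ± √((-1)² - 4·(-8)))/2 = (1 ± √(33))/2
  = (1 + √33)/2,  (1 - √33)/2
Eigenvalues: (1 + √33)/2, (1 - √33)/2  (≈ 3.372, -2.372)
The two irrational eigenvalues are distinct (simple), so each has alg. mult. = geom. mult. = 1.
Sum of geometric multiplicities equals n, so A has n independent eigenvectors.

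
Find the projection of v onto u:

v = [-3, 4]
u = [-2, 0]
proj_u(v) = [-3, 0]

v·u = (-3)(-2) + (4)(0) = 6
u·u = (-2)² + (0)² = 4
proj_u(v) = (v·u / u·u) × u = (6/4) × u = (3/2) × u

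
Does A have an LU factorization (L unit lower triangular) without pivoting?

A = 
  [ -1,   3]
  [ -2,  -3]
Yes.
A[1,1] = -1 ≠ 0, so Gaussian elimination proceeds without a row swap: multiplier ℓ₂₁ = (-2)/(-1) = 2, and U[2,2] = -3 - (2)(3) = -9.
L = 
  [  1,   0]
  [  2,   1]
U = 
  [ -1,   3]
  [  0,  -9]
Check row 2 of LU: [(2)(-1), (2)(3) + (-9)] = [-2, -3] = row 2 of A ✓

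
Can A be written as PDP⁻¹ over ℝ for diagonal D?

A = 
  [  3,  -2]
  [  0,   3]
No

tr(A) = 6, det(A) = 9
Characteristic polynomial: λ² - tr(A)λ + det(A) = λ² - 6λ + 9
λ² - 6λ + 9 = (λ - 3)²
Eigenvalues: 3, 3
λ=3: alg. mult. = 2, geom. mult. = 2 - rank(A - (3)I) = 2 - 1 = 1
Sum of geometric multiplicities = 1 < n = 2, so there aren't enough independent eigenvectors.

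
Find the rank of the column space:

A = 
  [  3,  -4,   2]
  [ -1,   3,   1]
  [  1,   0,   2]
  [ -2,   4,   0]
dim(Col(A)) = 2

Row reduce:
R2 → R2 + (1/3)·R1
R3 → R3 - (1/3)·R1
R4 → R4 + (2/3)·R1
R3 → R3 - (4/5)·R2
R4 → R4 - (4/5)·R2
REF = 
  [  3,  -4,   2]
  [  0, 5/3, 5/3]
  [  0,   0,   0]
  [  0,   0,   0]
Pivot columns: 1, 2 → 2 pivots.
dim(Col(A)) = number of pivot columns = 2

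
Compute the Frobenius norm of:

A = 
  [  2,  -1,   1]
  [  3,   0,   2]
||A||_F = 4.359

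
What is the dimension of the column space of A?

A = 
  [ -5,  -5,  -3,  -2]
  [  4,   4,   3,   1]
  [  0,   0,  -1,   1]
dim(Col(A)) = 2

Row reduce:
R2 → R2 + (4/5)·R1
R3 → R3 + (5/3)·R2
REF = 
  [  -5,   -5,   -3,   -2]
  [   0,    0,  3/5, -3/5]
  [   0,    0,    0,    0]
Pivot columns: 1, 3 → 2 pivots.
dim(Col(A)) = number of pivot columns = 2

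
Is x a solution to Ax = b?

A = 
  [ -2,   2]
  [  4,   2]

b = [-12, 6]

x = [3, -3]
Yes

Ax = [-12, 6] = b ✓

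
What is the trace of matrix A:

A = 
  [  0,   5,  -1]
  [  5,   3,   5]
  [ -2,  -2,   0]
3

tr(A) = 0 + 3 + 0 = 3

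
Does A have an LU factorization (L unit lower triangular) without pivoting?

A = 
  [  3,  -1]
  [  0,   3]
Yes.
A[1,1] = 3 ≠ 0, so Gaussian elimination proceeds without a row swap: multiplier ℓ₂₁ = (0)/(3) = 0, and U[2,2] = 3 - (0)(-1) = 3.
L = 
  [  1,   0]
  [  0,   1]
U = 
  [  3,  -1]
  [  0,   3]
Check row 2 of LU: [(0)(3), (0)(-1) + 3] = [0, 3] = row 2 of A ✓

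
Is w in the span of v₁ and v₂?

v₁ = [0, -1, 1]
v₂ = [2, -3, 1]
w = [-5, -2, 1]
No

Form the augmented matrix and row-reduce:
[v₁|v₂|w] = 
  [  0,   2,  -5]
  [ -1,  -3,  -2]
  [  1,   1,   1]
Swap R1 ↔ R2
R3 → R3 + (1)·R1
R3 → R3 + (1)·R2
REF = 
  [ -1,  -3,  -2]
  [  0,   2,  -5]
  [  0,   0,  -6]

Row 3 reads [0 0 | -6], i.e. 0 = -6, so the system is inconsistent and w ∉ span{v₁, v₂}.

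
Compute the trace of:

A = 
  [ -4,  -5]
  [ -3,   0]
-4

tr(A) = -4 + 0 = -4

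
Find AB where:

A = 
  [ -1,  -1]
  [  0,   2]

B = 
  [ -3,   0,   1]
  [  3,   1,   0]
A is 2×2 and B is 2×3, so AB is 2×3. Each entry is (row of A)·(column of B):
AB[1,1] = (-1)(-3) + (-1)(3) = 0
AB[1,2] = (-1)(0) + (-1)(1) = -1
AB[1,3] = (-1)(1) + (-1)(0) = -1
AB[2,1] = (0)(-3) + (2)(3) = 6
AB[2,2] = (0)(0) + (2)(1) = 2
AB[2,3] = (0)(1) + (2)(0) = 0

AB = 
  [  0,  -1,  -1]
  [  6,   2,   0]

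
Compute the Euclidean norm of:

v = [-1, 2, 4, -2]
5

||v||₂ = √((-1)² + (2)² + (4)² + (-2)²) = √25 = 5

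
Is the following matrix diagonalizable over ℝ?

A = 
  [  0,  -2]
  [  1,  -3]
Yes

tr(A) = -3, det(A) = 2
Characteristic polynomial: λ² - tr(A)λ + det(A) = λ² + 3λ + 2
λ² + 3λ + 2 = (λ + 2)(λ + 1)
Eigenvalues: -1, -2
λ=-2: alg. mult. = 1, geom. mult. = 2 - rank(A - (-2)I) = 2 - 1 = 1
λ=-1: alg. mult. = 1, geom. mult. = 2 - rank(A - (-1)I) = 2 - 1 = 1
Sum of geometric multiplicities equals n, so A has n independent eigenvectors.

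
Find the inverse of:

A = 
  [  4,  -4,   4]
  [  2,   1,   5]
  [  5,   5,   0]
det(A) = (4)·((1)(0) - (5)(5)) - (-4)·((2)(0) - (5)(5)) + (4)·((2)(5) - (1)(5))
  = (4)(-25) - (-4)(-25) + (4)(5)
  = -180
det(A) = -180 ≠ 0, so A is invertible.

Cofactors Cᵢⱼ = (-1)ⁱ⁺ʲ·Mᵢⱼ:
C = 
  [-25,  25,   5]
  [ 20, -20, -40]
  [-24, -12,  12]

adj(A) = Cᵀ:
adj(A) = 
  [-25,  20, -24]
  [ 25, -20, -12]
  [  5, -40,  12]

A⁻¹ = (-1/180) · adj(A):
A⁻¹ = 
  [ 5/36,  -1/9,  2/15]
  [-5/36,   1/9,  1/15]
  [-1/36,   2/9, -1/15]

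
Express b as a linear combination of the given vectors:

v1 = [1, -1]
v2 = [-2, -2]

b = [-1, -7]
c1 = 3, c2 = 2

b = 3·v1 + 2·v2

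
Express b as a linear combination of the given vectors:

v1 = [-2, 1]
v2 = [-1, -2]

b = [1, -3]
c1 = -1, c2 = 1

b = -1·v1 + 1·v2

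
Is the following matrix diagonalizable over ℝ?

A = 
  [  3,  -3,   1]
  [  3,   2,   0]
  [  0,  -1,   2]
No

Characteristic polynomial: det(λI - A) = λ³ - 7λ² + 25λ - 27
By the rational root theorem any rational root is an integer dividing 27; none of those is a root, so p(λ) has no rational roots and hence (being an irreducible cubic) no repeated roots.
Discriminant of the cubic: Δ = -3552
Δ < 0 ⇒ one real eigenvalue and a complex-conjugate pair: λ ≈ 2.659 + 2.998i, 2.659 - 2.998i, 1.682
Has complex eigenvalues (not diagonalizable over ℝ).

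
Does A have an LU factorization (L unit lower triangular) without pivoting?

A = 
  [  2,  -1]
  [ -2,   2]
Yes.
A[1,1] = 2 ≠ 0, so Gaussian elimination proceeds without a row swap: multiplier ℓ₂₁ = (-2)/(2) = -1, and U[2,2] = 2 - (-1)(-1) = 1.
L = 
  [  1,   0]
  [ -1,   1]
U = 
  [  2,  -1]
  [  0,   1]
Check row 2 of LU: [(-1)(2), (-1)(-1) + 1] = [-2, 2] = row 2 of A ✓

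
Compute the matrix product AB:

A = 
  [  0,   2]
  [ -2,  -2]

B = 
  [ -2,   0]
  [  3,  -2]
A is 2×2 and B is 2×2, so AB is 2×2. Each entry is (row of A)·(column of B):
AB[1,1] = (0)(-2) + (2)(3) = 6
AB[1,2] = (0)(0) + (2)(-2) = -4
AB[2,1] = (-2)(-2) + (-2)(3) = -2
AB[2,2] = (-2)(0) + (-2)(-2) = 4

AB = 
  [  6,  -4]
  [ -2,   4]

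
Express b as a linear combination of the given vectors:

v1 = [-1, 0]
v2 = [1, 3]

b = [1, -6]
c1 = -3, c2 = -2

b = -3·v1 + -2·v2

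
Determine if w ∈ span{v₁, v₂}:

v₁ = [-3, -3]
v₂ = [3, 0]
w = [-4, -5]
Yes

Form the augmented matrix and row-reduce:
[v₁|v₂|w] = 
  [ -3,   3,  -4]
  [ -3,   0,  -5]
R2 → R2 - (1)·R1
REF = 
  [ -3,   3,  -4]
  [  0,  -3,  -1]

No row of the form [0 0 | nonzero], so the system is consistent. Back-substitution gives c₁ = 5/3, c₂ = 1/3: w = (5/3)·v₁ + (1/3)·v₂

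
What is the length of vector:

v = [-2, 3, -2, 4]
5.745

||v||₂ = √((-2)² + (3)² + (-2)² + (4)²) = √33 = 5.745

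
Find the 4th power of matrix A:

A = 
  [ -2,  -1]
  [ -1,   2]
A² = A·A:
A²[1,1] = (-2)(-2) + (-1)(-1) = 5
A²[1,2] = (-2)(-1) + (-1)(2) = 0
A²[2,1] = (-1)(-2) + (2)(-1) = 0
A²[2,2] = (-1)(-1) + (2)(2) = 5
A² = 
  [  5,   0]
  [  0,   5]

A^3 = A^2·A:
A^3[1,1] = (5)(-2) + (0)(-1) = -10
A^3[1,2] = (5)(-1) + (0)(2) = -5
A^3[2,1] = (0)(-2) + (5)(-1) = -5
A^3[2,2] = (0)(-1) + (5)(2) = 10
A^3 = 
  [-10,  -5]
  [ -5,  10]

A^4 = A^3·A:
A^4[1,1] = (-10)(-2) + (-5)(-1) = 25
A^4[1,2] = (-10)(-1) + (-5)(2) = 0
A^4[2,1] = (-5)(-2) + (10)(-1) = 0
A^4[2,2] = (-5)(-1) + (10)(2) = 25
A^4 = 
  [ 25,   0]
  [  0,  25]

Therefore
A^4 = 
  [ 25,   0]
  [  0,  25]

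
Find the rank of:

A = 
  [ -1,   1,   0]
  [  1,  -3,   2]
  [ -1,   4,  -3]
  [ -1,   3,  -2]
rank(A) = 2

Row reduce:
R2 → R2 + (1)·R1
R3 → R3 - (1)·R1
R4 → R4 - (1)·R1
R3 → R3 + (3/2)·R2
R4 → R4 + (1)·R2
REF = 
  [ -1,   1,   0]
  [  0,  -2,   2]
  [  0,   0,   0]
  [  0,   0,   0]
Pivot columns: 1, 2 → 2 pivots.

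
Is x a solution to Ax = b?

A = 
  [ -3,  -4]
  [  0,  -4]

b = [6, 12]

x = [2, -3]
Yes

Ax = [6, 12] = b ✓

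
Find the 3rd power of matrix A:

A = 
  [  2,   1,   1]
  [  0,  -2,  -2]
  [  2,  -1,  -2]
A² = A·A:
A²[1,1] = (2)(2) + (1)(0) + (1)(2) = 6
A²[1,2] = (2)(1) + (1)(-2) + (1)(-1) = -1
A²[1,3] = (2)(1) + (1)(-2) + (1)(-2) = -2
A²[2,1] = (0)(2) + (-2)(0) + (-2)(2) = -4
A²[2,2] = (0)(1) + (-2)(-2) + (-2)(-1) = 6
A²[2,3] = (0)(1) + (-2)(-2) + (-2)(-2) = 8
A²[3,1] = (2)(2) + (-1)(0) + (-2)(2) = 0
A²[3,2] = (2)(1) + (-1)(-2) + (-2)(-1) = 6
A²[3,3] = (2)(1) + (-1)(-2) + (-2)(-2) = 8
A² = 
  [  6,  -1,  -2]
  [ -4,   6,   8]
  [  0,   6,   8]

A^3 = A^2·A:
A^3[1,1] = (6)(2) + (-1)(0) + (-2)(2) = 8
A^3[1,2] = (6)(1) + (-1)(-2) + (-2)(-1) = 10
A^3[1,3] = (6)(1) + (-1)(-2) + (-2)(-2) = 12
A^3[2,1] = (-4)(2) + (6)(0) + (8)(2) = 8
A^3[2,2] = (-4)(1) + (6)(-2) + (8)(-1) = -24
A^3[2,3] = (-4)(1) + (6)(-2) + (8)(-2) = -32
A^3[3,1] = (0)(2) + (6)(0) + (8)(2) = 16
A^3[3,2] = (0)(1) + (6)(-2) + (8)(-1) = -20
A^3[3,3] = (0)(1) + (6)(-2) + (8)(-2) = -28
A^3 = 
  [  8,  10,  12]
  [  8, -24, -32]
  [ 16, -20, -28]

Therefore
A^3 = 
  [  8,  10,  12]
  [  8, -24, -32]
  [ 16, -20, -28]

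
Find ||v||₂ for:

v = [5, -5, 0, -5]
8.66

||v||₂ = √((5)² + (-5)² + (0)² + (-5)²) = √75 = 8.66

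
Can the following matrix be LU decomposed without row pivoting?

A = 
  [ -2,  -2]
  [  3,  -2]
Yes.
A[1,1] = -2 ≠ 0, so Gaussian elimination proceeds without a row swap: multiplier ℓ₂₁ = (3)/(-2) = -3/2, and U[2,2] = -2 - (-3/2)(-2) = -5.
L = 
  [   1,    0]
  [-3/2,    1]
U = 
  [ -2,  -2]
  [  0,  -5]
Check row 2 of LU: [(-3/2)(-2), (-3/2)(-2) + (-5)] = [3, -2] = row 2 of A ✓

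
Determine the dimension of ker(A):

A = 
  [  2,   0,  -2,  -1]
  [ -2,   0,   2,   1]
nullity(A) = 3

Row reduce:
R2 → R2 + (1)·R1
REF = 
  [  2,   0,  -2,  -1]
  [  0,   0,   0,   0]
Pivot columns: 1 → 1 pivot.
rank(A) = 1, so nullity(A) = 4 - 1 = 3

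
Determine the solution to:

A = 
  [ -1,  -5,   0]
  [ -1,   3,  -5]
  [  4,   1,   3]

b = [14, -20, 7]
Row reduce the augmented matrix [A|b]:
R2 → R2 - (1)·R1
R3 → R3 + (4)·R1
R3 → R3 + (19/8)·R2
REF = 
  [   -1,    -5,     0,    14]
  [    0,     8,    -5,   -34]
  [    0,     0, -71/8, -71/4]

Back-substitution:
x₃ = (-71/4) / (-71/8) = 2
x₂ = (-34 - (-5)(2)) / 8 = -3
x₁ = (14 - (-5)(-3) - (0)(2)) / (-1) = 1

x = [1, -3, 2]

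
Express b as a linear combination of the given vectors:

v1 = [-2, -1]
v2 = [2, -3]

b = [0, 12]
c1 = -3, c2 = -3

b = -3·v1 + -3·v2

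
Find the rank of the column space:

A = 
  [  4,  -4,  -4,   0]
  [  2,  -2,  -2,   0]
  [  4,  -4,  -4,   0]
Row reduce:
R2 → R2 - (1/2)·R1
R3 → R3 - (1)·R1
REF = 
  [  4,  -4,  -4,   0]
  [  0,   0,   0,   0]
  [  0,   0,   0,   0]
Pivot columns: 1 → 1 pivot.
dim(Col(A)) = number of pivot columns = 1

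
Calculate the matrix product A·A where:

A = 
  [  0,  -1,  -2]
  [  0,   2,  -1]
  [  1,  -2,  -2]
A² = A·A:
A²[1,1] = (0)(0) + (-1)(0) + (-2)(1) = -2
A²[1,2] = (0)(-1) + (-1)(2) + (-2)(-2) = 2
A²[1,3] = (0)(-2) + (-1)(-1) + (-2)(-2) = 5
A²[2,1] = (0)(0) + (2)(0) + (-1)(1) = -1
A²[2,2] = (0)(-1) + (2)(2) + (-1)(-2) = 6
A²[2,3] = (0)(-2) + (2)(-1) + (-1)(-2) = 0
A²[3,1] = (1)(0) + (-2)(0) + (-2)(1) = -2
A²[3,2] = (1)(-1) + (-2)(2) + (-2)(-2) = -1
A²[3,3] = (1)(-2) + (-2)(-1) + (-2)(-2) = 4
A² = 
  [ -2,   2,   5]
  [ -1,   6,   0]
  [ -2,  -1,   4]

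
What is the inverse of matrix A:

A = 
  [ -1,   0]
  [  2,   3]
det(A) = (-1)(3) - (0)(2) = -3
For a 2×2 matrix, A⁻¹ = (1/det(A)) · [[d, -b], [-c, a]]
    = (-1/3) · [[3, 0], [-2, -1]]

A⁻¹ = 
  [ -1,   0]
  [2/3, 1/3]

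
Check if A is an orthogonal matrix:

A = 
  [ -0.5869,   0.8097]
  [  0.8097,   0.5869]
Yes

AᵀA = 
  [  1.0001,   0]
  [  0,   1.0001]
≈ I (equal to I up to the 4-dp rounding of the entries)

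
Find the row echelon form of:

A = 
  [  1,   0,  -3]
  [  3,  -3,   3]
Row operations:
R2 → R2 - (3)·R1

Resulting echelon form:
REF = 
  [  1,   0,  -3]
  [  0,  -3,  12]

Rank = 2 (number of non-zero pivot rows).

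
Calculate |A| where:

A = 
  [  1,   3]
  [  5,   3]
-12

For a 2×2 matrix, det = ad - bc = (1)(3) - (3)(5) = -12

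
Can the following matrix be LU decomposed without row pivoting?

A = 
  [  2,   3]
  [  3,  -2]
Yes.
A[1,1] = 2 ≠ 0, so Gaussian elimination proceeds without a row swap: multiplier ℓ₂₁ = (3)/(2) = 3/2, and U[2,2] = -2 - (3/2)(3) = -13/2.
L = 
  [  1,   0]
  [3/2,   1]
U = 
  [    2,     3]
  [    0, -13/2]
Check row 2 of LU: [(3/2)(2), (3/2)(3) + (-13/2)] = [3, -2] = row 2 of A ✓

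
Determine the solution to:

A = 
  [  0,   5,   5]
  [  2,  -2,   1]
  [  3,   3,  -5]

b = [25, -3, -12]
x = [-1, 2, 3]

Row reduce the augmented matrix [A|b]:
Swap R1 ↔ R2
R3 → R3 - (3/2)·R1
R3 → R3 - (6/5)·R2
REF = 
  [    2,    -2,     1,    -3]
  [    0,     5,     5,    25]
  [    0,     0, -25/2, -75/2]

Back-substitution:
x₃ = (-75/2) / (-25/2) = 3
x₂ = (25 - (5)(3)) / 5 = 2
x₁ = (-3 - (-2)(2) - (1)(3)) / 2 = -1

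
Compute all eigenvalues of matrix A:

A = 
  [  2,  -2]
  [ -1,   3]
tr(A) = 5, det(A) = 4
Characteristic polynomial: λ² - tr(A)λ + det(A) = λ² - 5λ + 4
λ² - 5λ + 4 = (λ - 1)(λ - 4)

λ = 4, 1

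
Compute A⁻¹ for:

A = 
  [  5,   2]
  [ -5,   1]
det(A) = (5)(1) - (2)(-5) = 15
For a 2×2 matrix, A⁻¹ = (1/det(A)) · [[d, -b], [-c, a]]
    = (1/15) · [[1, -2], [5, 5]]

A⁻¹ = 
  [ 1/15, -2/15]
  [  1/3,   1/3]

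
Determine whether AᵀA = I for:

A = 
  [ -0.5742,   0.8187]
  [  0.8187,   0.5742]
Yes

AᵀA = 
  [  1,   0]
  [  0,   1]
≈ I (equal to I up to the 4-dp rounding of the entries)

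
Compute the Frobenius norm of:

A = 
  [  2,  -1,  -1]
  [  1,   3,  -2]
||A||_F = 4.472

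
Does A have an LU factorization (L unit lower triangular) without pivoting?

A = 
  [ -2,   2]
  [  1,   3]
Yes.
A[1,1] = -2 ≠ 0, so Gaussian elimination proceeds without a row swap: multiplier ℓ₂₁ = (1)/(-2) = -1/2, and U[2,2] = 3 - (-1/2)(2) = 4.
L = 
  [   1,    0]
  [-1/2,    1]
U = 
  [ -2,   2]
  [  0,   4]
Check row 2 of LU: [(-1/2)(-2), (-1/2)(2) + 4] = [1, 3] = row 2 of A ✓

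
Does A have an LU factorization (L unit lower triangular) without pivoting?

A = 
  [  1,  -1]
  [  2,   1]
Yes.
A[1,1] = 1 ≠ 0, so Gaussian elimination proceeds without a row swap: multiplier ℓ₂₁ = (2)/(1) = 2, and U[2,2] = 1 - (2)(-1) = 3.
L = 
  [  1,   0]
  [  2,   1]
U = 
  [  1,  -1]
  [  0,   3]
Check row 2 of LU: [(2)(1), (2)(-1) + 3] = [2, 1] = row 2 of A ✓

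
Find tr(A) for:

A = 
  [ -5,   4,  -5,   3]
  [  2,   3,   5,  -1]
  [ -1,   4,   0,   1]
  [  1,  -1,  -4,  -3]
-5

tr(A) = -5 + 3 + 0 + -3 = -5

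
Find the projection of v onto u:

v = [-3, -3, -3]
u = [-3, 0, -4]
v·u = (-3)(-3) + (-3)(0) + (-3)(-4) = 21
u·u = (-3)² + (0)² + (-4)² = 25
proj_u(v) = (v·u / u·u) × u = (21/25) × u

proj_u(v) = [-63/25, 0, -84/25]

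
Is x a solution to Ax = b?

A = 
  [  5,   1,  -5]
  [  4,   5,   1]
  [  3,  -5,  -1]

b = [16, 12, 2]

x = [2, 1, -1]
Yes

Ax = [16, 12, 2] = b ✓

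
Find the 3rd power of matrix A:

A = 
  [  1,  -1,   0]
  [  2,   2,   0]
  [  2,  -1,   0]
A² = A·A:
A²[1,1] = (1)(1) + (-1)(2) + (0)(2) = -1
A²[1,2] = (1)(-1) + (-1)(2) + (0)(-1) = -3
A²[1,3] = (1)(0) + (-1)(0) + (0)(0) = 0
A²[2,1] = (2)(1) + (2)(2) + (0)(2) = 6
A²[2,2] = (2)(-1) + (2)(2) + (0)(-1) = 2
A²[2,3] = (2)(0) + (2)(0) + (0)(0) = 0
A²[3,1] = (2)(1) + (-1)(2) + (0)(2) = 0
A²[3,2] = (2)(-1) + (-1)(2) + (0)(-1) = -4
A²[3,3] = (2)(0) + (-1)(0) + (0)(0) = 0
A² = 
  [ -1,  -3,   0]
  [  6,   2,   0]
  [  0,  -4,   0]

A^3 = A^2·A:
A^3[1,1] = (-1)(1) + (-3)(2) + (0)(2) = -7
A^3[1,2] = (-1)(-1) + (-3)(2) + (0)(-1) = -5
A^3[1,3] = (-1)(0) + (-3)(0) + (0)(0) = 0
A^3[2,1] = (6)(1) + (2)(2) + (0)(2) = 10
A^3[2,2] = (6)(-1) + (2)(2) + (0)(-1) = -2
A^3[2,3] = (6)(0) + (2)(0) + (0)(0) = 0
A^3[3,1] = (0)(1) + (-4)(2) + (0)(2) = -8
A^3[3,2] = (0)(-1) + (-4)(2) + (0)(-1) = -8
A^3[3,3] = (0)(0) + (-4)(0) + (0)(0) = 0
A^3 = 
  [ -7,  -5,   0]
  [ 10,  -2,   0]
  [ -8,  -8,   0]

Therefore
A^3 = 
  [ -7,  -5,   0]
  [ 10,  -2,   0]
  [ -8,  -8,   0]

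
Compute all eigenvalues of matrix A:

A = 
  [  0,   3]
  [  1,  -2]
tr(A) = -2, det(A) = -3
Characteristic polynomial: λ² - tr(A)λ + det(A) = λ² + 2λ - 3
λ² + 2λ - 3 = (λ + 3)(λ - 1)

λ = 1, -3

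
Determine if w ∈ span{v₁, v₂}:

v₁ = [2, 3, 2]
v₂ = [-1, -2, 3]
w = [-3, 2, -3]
No

Form the augmented matrix and row-reduce:
[v₁|v₂|w] = 
  [  2,  -1,  -3]
  [  3,  -2,   2]
  [  2,   3,  -3]
R2 → R2 - (3/2)·R1
R3 → R3 - (1)·R1
R3 → R3 + (8)·R2
REF = 
  [   2,   -1,   -3]
  [   0, -1/2, 13/2]
  [   0,    0,   52]

Row 3 reads [0 0 | 52], i.e. 0 = 52, so the system is inconsistent and w ∉ span{v₁, v₂}.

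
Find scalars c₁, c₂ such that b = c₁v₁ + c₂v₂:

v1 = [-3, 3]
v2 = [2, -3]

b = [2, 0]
c1 = -2, c2 = -2

b = -2·v1 + -2·v2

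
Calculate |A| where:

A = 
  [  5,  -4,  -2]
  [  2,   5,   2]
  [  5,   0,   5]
175

Cofactor expansion along row 1:
det(A) = (5)·((5)(5) - (2)(0)) - (-4)·((2)(5) - (2)(5)) + (-2)·((2)(0) - (5)(5))
  = (5)(25) - (-4)(0) + (-2)(-25)
  = 175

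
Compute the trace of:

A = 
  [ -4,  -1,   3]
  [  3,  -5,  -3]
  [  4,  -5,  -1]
-10

tr(A) = -4 + -5 + -1 = -10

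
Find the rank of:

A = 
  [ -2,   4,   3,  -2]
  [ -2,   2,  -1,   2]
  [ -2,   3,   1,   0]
rank(A) = 2

Row reduce:
R2 → R2 - (1)·R1
R3 → R3 - (1)·R1
R3 → R3 - (1/2)·R2
REF = 
  [ -2,   4,   3,  -2]
  [  0,  -2,  -4,   4]
  [  0,   0,   0,   0]
Pivot columns: 1, 2 → 2 pivots.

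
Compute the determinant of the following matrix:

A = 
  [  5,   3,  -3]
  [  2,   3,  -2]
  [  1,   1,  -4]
Cofactor expansion along row 1:
det(A) = (5)·((3)(-4) - (-2)(1)) - (3)·((2)(-4) - (-2)(1)) + (-3)·((2)(1) - (3)(1))
  = (5)(-10) - (3)(-6) + (-3)(-1)
  = -29

det(A) = -29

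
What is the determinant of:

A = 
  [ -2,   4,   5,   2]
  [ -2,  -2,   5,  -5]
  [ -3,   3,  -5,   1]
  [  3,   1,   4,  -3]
1018

Cofactor expansion along row 1: det(A) = a₁₁M₁₁ - a₁₂M₁₂ + a₁₃M₁₃ - a₁₄M₁₄

M₁₁ = det[[-2, 5, -5]; [3, -5, 1]; [1, 4, -3]]
  = (-2)·((-5)(-3) - (1)(4)) - (5)·((3)(-3) - (1)(1)) + (-5)·((3)(4) - (-5)(1))
  = (-2)(11) - (5)(-10) + (-5)(17)
  = -57
M₁₂ = det[[-2, 5, -5]; [-3, -5, 1]; [3, 4, -3]]
  = (-2)·((-5)(-3) - (1)(4)) - (5)·((-3)(-3) - (1)(3)) + (-5)·((-3)(4) - (-5)(3))
  = (-2)(11) - (5)(6) + (-5)(3)
  = -67
M₁₃ = det[[-2, -2, -5]; [-3, 3, 1]; [3, 1, -3]]
  = (-2)·((3)(-3) - (1)(1)) - (-2)·((-3)(-3) - (1)(3)) + (-5)·((-3)(1) - (3)(3))
  = (-2)(-10) - (-2)(6) + (-5)(-12)
  = 92
M₁₄ = det[[-2, -2, 5]; [-3, 3, -5]; [3, 1, 4]]
  = (-2)·((3)(4) - (-5)(1)) - (-2)·((-3)(4) - (-5)(3)) + (5)·((-3)(1) - (3)(3))
  = (-2)(17) - (-2)(3) + (5)(-12)
  = -88

det(A) = (-2)(-57) - (4)(-67) + (5)(92) - (2)(-88) = 1018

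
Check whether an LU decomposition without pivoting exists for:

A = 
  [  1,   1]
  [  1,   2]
Yes.
A[1,1] = 1 ≠ 0, so Gaussian elimination proceeds without a row swap: multiplier ℓ₂₁ = (1)/(1) = 1, and U[2,2] = 2 - (1)(1) = 1.
L = 
  [  1,   0]
  [  1,   1]
U = 
  [  1,   1]
  [  0,   1]
Check row 2 of LU: [(1)(1), (1)(1) + 1] = [1, 2] = row 2 of A ✓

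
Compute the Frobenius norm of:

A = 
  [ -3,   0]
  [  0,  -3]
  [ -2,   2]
||A||_F = 5.099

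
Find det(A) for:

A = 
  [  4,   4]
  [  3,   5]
8

For a 2×2 matrix, det = ad - bc = (4)(5) - (4)(3) = 8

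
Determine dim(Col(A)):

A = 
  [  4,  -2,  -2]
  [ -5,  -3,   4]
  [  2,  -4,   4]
Row reduce:
R2 → R2 + (5/4)·R1
R3 → R3 - (1/2)·R1
R3 → R3 - (6/11)·R2
REF = 
  [    4,    -2,    -2]
  [    0, -11/2,   3/2]
  [    0,     0, 46/11]
Pivot columns: 1, 2, 3 → 3 pivots.
dim(Col(A)) = number of pivot columns = 3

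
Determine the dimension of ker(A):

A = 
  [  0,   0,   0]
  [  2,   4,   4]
nullity(A) = 2

Row reduce:
Swap R1 ↔ R2
REF = 
  [  2,   4,   4]
  [  0,   0,   0]
Pivot columns: 1 → 1 pivot.
rank(A) = 1, so nullity(A) = 3 - 1 = 2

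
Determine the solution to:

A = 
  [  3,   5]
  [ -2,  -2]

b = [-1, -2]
x = [3, -2]

Row reduce the augmented matrix [A|b]:
R2 → R2 + (2/3)·R1
REF = 
  [   3,    5,   -1]
  [   0,  4/3, -8/3]

Back-substitution:
x₂ = (-8/3) / (4/3) = -2
x₁ = (-1 - (5)(-2)) / 3 = 3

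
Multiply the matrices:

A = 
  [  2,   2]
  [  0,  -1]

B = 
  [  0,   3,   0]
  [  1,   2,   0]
AB = 
  [  2,  10,   0]
  [ -1,  -2,   0]

A is 2×2 and B is 2×3, so AB is 2×3. Each entry is (row of A)·(column of B):
AB[1,1] = (2)(0) + (2)(1) = 2
AB[1,2] = (2)(3) + (2)(2) = 10
AB[1,3] = (2)(0) + (2)(0) = 0
AB[2,1] = (0)(0) + (-1)(1) = -1
AB[2,2] = (0)(3) + (-1)(2) = -2
AB[2,3] = (0)(0) + (-1)(0) = 0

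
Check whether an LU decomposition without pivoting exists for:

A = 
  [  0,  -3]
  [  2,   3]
No.
A[1,1] = 0 but A[2,1] = 2 ≠ 0. Any LU with L unit lower triangular has (LU)[1,1] = U[1,1] and (LU)[2,1] = L[2,1]·U[1,1]; matching A forces U[1,1] = 0, which then forces (LU)[2,1] = 0 ≠ 2. A row swap (pivoting) is required.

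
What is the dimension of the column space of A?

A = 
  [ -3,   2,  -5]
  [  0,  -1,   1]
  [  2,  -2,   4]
dim(Col(A)) = 2

Row reduce:
R3 → R3 + (2/3)·R1
R3 → R3 - (2/3)·R2
REF = 
  [ -3,   2,  -5]
  [  0,  -1,   1]
  [  0,   0,   0]
Pivot columns: 1, 2 → 2 pivots.
dim(Col(A)) = number of pivot columns = 2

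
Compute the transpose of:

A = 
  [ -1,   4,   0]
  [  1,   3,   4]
Aᵀ = 
  [ -1,   1]
  [  4,   3]
  [  0,   4]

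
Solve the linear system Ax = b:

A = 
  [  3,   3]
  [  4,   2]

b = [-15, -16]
Row reduce the augmented matrix [A|b]:
R2 → R2 - (4/3)·R1
REF = 
  [  3,   3, -15]
  [  0,  -2,   4]

Back-substitution:
x₂ = 4 / (-2) = -2
x₁ = (-15 - (3)(-2)) / 3 = -3

x = [-3, -2]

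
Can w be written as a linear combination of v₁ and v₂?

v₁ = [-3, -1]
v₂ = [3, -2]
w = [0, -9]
Yes

Form the augmented matrix and row-reduce:
[v₁|v₂|w] = 
  [ -3,   3,   0]
  [ -1,  -2,  -9]
R2 → R2 - (1/3)·R1
REF = 
  [ -3,   3,   0]
  [  0,  -3,  -9]

No row of the form [0 0 | nonzero], so the system is consistent. Back-substitution gives c₁ = 3, c₂ = 3: w = (3)·v₁ + (3)·v₂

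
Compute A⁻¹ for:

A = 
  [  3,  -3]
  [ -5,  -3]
det(A) = (3)(-3) - (-3)(-5) = -24
For a 2×2 matrix, A⁻¹ = (1/det(A)) · [[d, -b], [-c, a]]
    = (-1/24) · [[-3, 3], [5, 3]]

A⁻¹ = 
  [  1/8,  -1/8]
  [-5/24,  -1/8]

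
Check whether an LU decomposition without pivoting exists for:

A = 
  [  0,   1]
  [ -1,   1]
No.
A[1,1] = 0 but A[2,1] = -1 ≠ 0. Any LU with L unit lower triangular has (LU)[1,1] = U[1,1] and (LU)[2,1] = L[2,1]·U[1,1]; matching A forces U[1,1] = 0, which then forces (LU)[2,1] = 0 ≠ -1. A row swap (pivoting) is required.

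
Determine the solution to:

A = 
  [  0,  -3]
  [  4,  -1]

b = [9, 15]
x = [3, -3]

Row reduce the augmented matrix [A|b]:
Swap R1 ↔ R2
REF = 
  [  4,  -1,  15]
  [  0,  -3,   9]

Back-substitution:
x₂ = 9 / (-3) = -3
x₁ = (15 - (-1)(-3)) / 4 = 3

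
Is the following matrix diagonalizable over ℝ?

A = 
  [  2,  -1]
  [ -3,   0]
Yes

tr(A) = 2, det(A) = -3
Characteristic polynomial: λ² - tr(A)λ + det(A) = λ² - 2λ - 3
λ² - 2λ - 3 = (λ + 1)(λ - 3)
Eigenvalues: 3, -1
λ=-1: alg. mult. = 1, geom. mult. = 2 - rank(A - (-1)I) = 2 - 1 = 1
λ=3: alg. mult. = 1, geom. mult. = 2 - rank(A - (3)I) = 2 - 1 = 1
Sum of geometric multiplicities equals n, so A has n independent eigenvectors.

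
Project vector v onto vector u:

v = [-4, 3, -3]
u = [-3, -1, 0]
v·u = (-4)(-3) + (3)(-1) + (-3)(0) = 9
u·u = (-3)² + (-1)² + (0)² = 10
proj_u(v) = (v·u / u·u) × u = (9/10) × u

proj_u(v) = [-27/10, -9/10, 0]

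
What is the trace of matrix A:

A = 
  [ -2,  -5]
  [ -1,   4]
2

tr(A) = -2 + 4 = 2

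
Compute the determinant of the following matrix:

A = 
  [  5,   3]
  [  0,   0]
0

For a 2×2 matrix, det = ad - bc = (5)(0) - (3)(0) = 0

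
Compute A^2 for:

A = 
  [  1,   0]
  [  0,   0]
A² = A·A:
A²[1,1] = (1)(1) + (0)(0) = 1
A²[1,2] = (1)(0) + (0)(0) = 0
A²[2,1] = (0)(1) + (0)(0) = 0
A²[2,2] = (0)(0) + (0)(0) = 0
A² = 
  [  1,   0]
  [  0,   0]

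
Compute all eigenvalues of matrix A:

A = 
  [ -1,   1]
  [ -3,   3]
tr(A) = 2, det(A) = 0
Characteristic polynomial: λ² - tr(A)λ + det(A) = λ² - 2λ
λ² - 2λ = λ(λ - 2)

λ = 2, 0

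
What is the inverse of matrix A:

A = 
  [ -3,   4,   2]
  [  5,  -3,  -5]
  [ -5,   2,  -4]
det(A) = (-3)·((-3)(-4) - (-5)(2)) - (4)·((5)(-4) - (-5)(-5)) + (2)·((5)(2) - (-3)(-5))
  = (-3)(22) - (4)(-45) + (2)(-5)
  = 104
det(A) = 104 ≠ 0, so A is invertible.

Cofactors Cᵢⱼ = (-1)ⁱ⁺ʲ·Mᵢⱼ:
C = 
  [ 22,  45,  -5]
  [ 20,  22, -14]
  [-14,  -5, -11]

adj(A) = Cᵀ:
adj(A) = 
  [ 22,  20, -14]
  [ 45,  22,  -5]
  [ -5, -14, -11]

A⁻¹ = (1/104) · adj(A):
A⁻¹ = 
  [  11/52,    5/26,   -7/52]
  [ 45/104,   11/52,  -5/104]
  [ -5/104,   -7/52, -11/104]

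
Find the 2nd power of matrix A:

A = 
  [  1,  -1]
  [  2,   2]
A² = A·A:
A²[1,1] = (1)(1) + (-1)(2) = -1
A²[1,2] = (1)(-1) + (-1)(2) = -3
A²[2,1] = (2)(1) + (2)(2) = 6
A²[2,2] = (2)(-1) + (2)(2) = 2
A² = 
  [ -1,  -3]
  [  6,   2]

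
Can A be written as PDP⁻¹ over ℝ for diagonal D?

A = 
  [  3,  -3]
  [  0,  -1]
Yes

tr(A) = 2, det(A) = -3
Characteristic polynomial: λ² - tr(A)λ + det(A) = λ² - 2λ - 3
λ² - 2λ - 3 = (λ + 1)(λ - 3)
Eigenvalues: 3, -1
λ=-1: alg. mult. = 1, geom. mult. = 2 - rank(A - (-1)I) = 2 - 1 = 1
λ=3: alg. mult. = 1, geom. mult. = 2 - rank(A - (3)I) = 2 - 1 = 1
Sum of geometric multiplicities equals n, so A has n independent eigenvectors.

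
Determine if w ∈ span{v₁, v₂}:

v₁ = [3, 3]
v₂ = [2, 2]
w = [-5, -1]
No

Form the augmented matrix and row-reduce:
[v₁|v₂|w] = 
  [  3,   2,  -5]
  [  3,   2,  -1]
R2 → R2 - (1)·R1
REF = 
  [  3,   2,  -5]
  [  0,   0,   4]

Row 2 reads [0 0 | 4], i.e. 0 = 4, so the system is inconsistent and w ∉ span{v₁, v₂}.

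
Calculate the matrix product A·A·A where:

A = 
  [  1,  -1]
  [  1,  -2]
A^3 = 
  [  1,  -2]
  [  2,  -5]

A² = A·A:
A²[1,1] = (1)(1) + (-1)(1) = 0
A²[1,2] = (1)(-1) + (-1)(-2) = 1
A²[2,1] = (1)(1) + (-2)(1) = -1
A²[2,2] = (1)(-1) + (-2)(-2) = 3
A² = 
  [  0,   1]
  [ -1,   3]

A^3 = A^2·A:
A^3[1,1] = (0)(1) + (1)(1) = 1
A^3[1,2] = (0)(-1) + (1)(-2) = -2
A^3[2,1] = (-1)(1) + (3)(1) = 2
A^3[2,2] = (-1)(-1) + (3)(-2) = -5
A^3 = 
  [  1,  -2]
  [  2,  -5]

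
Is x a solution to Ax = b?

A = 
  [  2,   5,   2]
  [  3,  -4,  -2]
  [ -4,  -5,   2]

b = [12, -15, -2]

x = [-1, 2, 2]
Yes

Ax = [12, -15, -2] = b ✓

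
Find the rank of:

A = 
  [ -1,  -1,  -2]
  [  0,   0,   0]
rank(A) = 1

Row reduce:
(no row operations needed)
REF = 
  [ -1,  -1,  -2]
  [  0,   0,   0]
Pivot columns: 1 → 1 pivot.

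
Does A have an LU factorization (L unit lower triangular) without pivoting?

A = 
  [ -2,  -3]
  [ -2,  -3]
Yes.
A[1,1] = -2 ≠ 0, so Gaussian elimination proceeds without a row swap: multiplier ℓ₂₁ = (-2)/(-2) = 1, and U[2,2] = -3 - (1)(-3) = 0.
L = 
  [  1,   0]
  [  1,   1]
U = 
  [ -2,  -3]
  [  0,   0]
Check row 2 of LU: [(1)(-2), (1)(-3) + 0] = [-2, -3] = row 2 of A ✓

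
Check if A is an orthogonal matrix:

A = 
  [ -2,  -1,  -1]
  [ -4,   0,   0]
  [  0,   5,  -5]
No

AᵀA = 
  [ 20,   2,   2]
  [  2,  26, -24]
  [  2, -24,  26]
≠ I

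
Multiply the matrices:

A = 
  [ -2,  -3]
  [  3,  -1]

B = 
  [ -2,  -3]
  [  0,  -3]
AB = 
  [  4,  15]
  [ -6,  -6]

A is 2×2 and B is 2×2, so AB is 2×2. Each entry is (row of A)·(column of B):
AB[1,1] = (-2)(-2) + (-3)(0) = 4
AB[1,2] = (-2)(-3) + (-3)(-3) = 15
AB[2,1] = (3)(-2) + (-1)(0) = -6
AB[2,2] = (3)(-3) + (-1)(-3) = -6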